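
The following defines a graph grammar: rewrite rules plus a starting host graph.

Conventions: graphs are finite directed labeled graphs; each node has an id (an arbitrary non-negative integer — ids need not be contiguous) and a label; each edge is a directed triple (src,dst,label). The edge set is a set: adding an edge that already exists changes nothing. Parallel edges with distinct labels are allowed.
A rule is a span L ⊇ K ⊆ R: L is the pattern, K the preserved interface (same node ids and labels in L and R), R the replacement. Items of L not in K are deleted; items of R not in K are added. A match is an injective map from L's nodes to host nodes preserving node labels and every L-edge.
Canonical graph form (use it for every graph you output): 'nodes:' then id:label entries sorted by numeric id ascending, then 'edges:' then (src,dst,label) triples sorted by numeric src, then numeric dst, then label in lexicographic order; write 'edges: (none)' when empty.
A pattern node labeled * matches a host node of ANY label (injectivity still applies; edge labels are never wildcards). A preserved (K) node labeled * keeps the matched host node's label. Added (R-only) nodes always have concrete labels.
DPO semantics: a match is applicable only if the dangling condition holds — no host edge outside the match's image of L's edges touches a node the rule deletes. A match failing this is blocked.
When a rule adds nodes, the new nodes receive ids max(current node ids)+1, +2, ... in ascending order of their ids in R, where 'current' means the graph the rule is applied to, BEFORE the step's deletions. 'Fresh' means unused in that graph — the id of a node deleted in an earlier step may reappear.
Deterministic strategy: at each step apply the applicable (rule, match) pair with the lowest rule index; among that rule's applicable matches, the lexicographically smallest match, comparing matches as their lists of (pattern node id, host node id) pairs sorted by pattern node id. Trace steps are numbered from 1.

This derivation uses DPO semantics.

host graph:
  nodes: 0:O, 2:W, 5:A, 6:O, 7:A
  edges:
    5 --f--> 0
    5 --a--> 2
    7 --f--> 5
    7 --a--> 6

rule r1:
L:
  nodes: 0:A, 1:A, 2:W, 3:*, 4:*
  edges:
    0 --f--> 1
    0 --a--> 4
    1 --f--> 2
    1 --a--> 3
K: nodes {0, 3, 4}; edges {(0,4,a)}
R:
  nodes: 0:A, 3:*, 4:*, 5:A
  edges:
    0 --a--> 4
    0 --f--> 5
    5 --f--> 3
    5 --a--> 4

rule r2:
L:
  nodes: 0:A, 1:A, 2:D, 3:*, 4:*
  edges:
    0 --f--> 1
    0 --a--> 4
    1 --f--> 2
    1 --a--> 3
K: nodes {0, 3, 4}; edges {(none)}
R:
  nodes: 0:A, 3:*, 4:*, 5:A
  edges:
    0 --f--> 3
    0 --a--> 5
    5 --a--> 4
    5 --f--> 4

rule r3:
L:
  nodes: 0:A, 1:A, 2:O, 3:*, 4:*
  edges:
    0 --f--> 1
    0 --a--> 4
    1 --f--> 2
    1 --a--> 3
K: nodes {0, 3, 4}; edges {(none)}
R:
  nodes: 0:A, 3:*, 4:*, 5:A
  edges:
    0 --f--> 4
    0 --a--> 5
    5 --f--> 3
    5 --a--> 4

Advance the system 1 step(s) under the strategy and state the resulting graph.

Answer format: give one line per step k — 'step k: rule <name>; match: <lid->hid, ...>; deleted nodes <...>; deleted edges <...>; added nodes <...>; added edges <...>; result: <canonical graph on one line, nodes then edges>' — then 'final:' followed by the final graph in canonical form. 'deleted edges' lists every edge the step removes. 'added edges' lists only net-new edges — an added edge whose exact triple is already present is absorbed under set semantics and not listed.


step 1: rule r3; match: 0->7, 1->5, 2->0, 3->2, 4->6; deleted nodes 0, 5; deleted edges (5,0,f); (5,2,a); (7,5,f); (7,6,a); added nodes 8; added edges (7,6,f); (7,8,a); (8,2,f); (8,6,a); result: nodes: 2:W, 6:O, 7:A, 8:A edges: (7,6,f); (7,8,a); (8,2,f); (8,6,a)
final:
nodes: 2:W, 6:O, 7:A, 8:A
edges: (7,6,f); (7,8,a); (8,2,f); (8,6,a)


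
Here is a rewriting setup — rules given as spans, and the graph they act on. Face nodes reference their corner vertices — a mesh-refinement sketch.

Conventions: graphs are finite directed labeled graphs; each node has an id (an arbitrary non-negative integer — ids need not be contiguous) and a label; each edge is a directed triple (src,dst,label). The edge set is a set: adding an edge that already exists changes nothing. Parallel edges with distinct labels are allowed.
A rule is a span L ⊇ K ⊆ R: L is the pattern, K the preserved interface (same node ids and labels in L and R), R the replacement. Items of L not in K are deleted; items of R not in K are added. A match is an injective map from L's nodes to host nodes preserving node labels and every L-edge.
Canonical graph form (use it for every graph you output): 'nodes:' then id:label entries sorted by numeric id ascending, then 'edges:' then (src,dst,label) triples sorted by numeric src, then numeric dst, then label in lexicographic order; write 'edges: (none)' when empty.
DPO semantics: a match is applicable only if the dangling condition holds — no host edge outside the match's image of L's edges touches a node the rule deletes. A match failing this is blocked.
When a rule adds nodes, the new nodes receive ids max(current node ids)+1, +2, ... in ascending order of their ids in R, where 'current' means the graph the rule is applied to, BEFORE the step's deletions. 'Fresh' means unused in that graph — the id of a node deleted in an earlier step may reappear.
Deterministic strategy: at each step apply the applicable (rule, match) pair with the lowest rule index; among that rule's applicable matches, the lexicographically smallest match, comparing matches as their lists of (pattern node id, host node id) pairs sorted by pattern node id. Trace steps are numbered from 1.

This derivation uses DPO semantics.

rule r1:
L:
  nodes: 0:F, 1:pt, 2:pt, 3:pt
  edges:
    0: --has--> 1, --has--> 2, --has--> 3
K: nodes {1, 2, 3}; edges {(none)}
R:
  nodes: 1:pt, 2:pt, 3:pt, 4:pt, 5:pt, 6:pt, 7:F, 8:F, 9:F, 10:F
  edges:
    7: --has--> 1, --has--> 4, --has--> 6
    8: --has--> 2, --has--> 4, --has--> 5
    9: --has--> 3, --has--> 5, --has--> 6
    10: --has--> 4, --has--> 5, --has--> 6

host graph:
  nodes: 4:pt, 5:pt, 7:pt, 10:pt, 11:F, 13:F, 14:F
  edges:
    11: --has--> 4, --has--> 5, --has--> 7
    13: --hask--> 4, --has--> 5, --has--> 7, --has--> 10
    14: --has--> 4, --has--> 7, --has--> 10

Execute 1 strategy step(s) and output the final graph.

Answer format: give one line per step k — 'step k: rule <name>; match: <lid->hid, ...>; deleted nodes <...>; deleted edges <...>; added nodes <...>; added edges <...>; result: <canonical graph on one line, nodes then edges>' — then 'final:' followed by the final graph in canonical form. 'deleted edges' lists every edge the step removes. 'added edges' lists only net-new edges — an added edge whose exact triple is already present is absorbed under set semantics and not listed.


step 1: rule r1; match: 0->11, 1->4, 2->5, 3->7; deleted nodes 11; deleted edges (11,4,has); (11,5,has); (11,7,has); added nodes 15, 16, 17, 18, 19, 20, 21; added edges (18,4,has); (18,15,has); (18,17,has); (19,5,has); (19,15,has); (19,16,has); (20,7,has); (20,16,has); (20,17,has); (21,15,has); (21,16,has); (21,17,has); result: nodes: 4:pt, 5:pt, 7:pt, 10:pt, 13:F, 14:F, 15:pt, 16:pt, 17:pt, 18:F, 19:F, 20:F, 21:F edges: (13,4,hask); (13,5,has); (13,7,has); (13,10,has); (14,4,has); (14,7,has); (14,10,has); (18,4,has); (18,15,has); (18,17,has); (19,5,has); (19,15,has); (19,16,has); (20,7,has); (20,16,has); (20,17,has); (21,15,has); (21,16,has); (21,17,has)
final:
nodes: 4:pt, 5:pt, 7:pt, 10:pt, 13:F, 14:F, 15:pt, 16:pt, 17:pt, 18:F, 19:F, 20:F, 21:F
edges: (13,4,hask); (13,5,has); (13,7,has); (13,10,has); (14,4,has); (14,7,has); (14,10,has); (18,4,has); (18,15,has); (18,17,has); (19,5,has); (19,15,has); (19,16,has); (20,7,has); (20,16,has); (20,17,has); (21,15,has); (21,16,has); (21,17,has)


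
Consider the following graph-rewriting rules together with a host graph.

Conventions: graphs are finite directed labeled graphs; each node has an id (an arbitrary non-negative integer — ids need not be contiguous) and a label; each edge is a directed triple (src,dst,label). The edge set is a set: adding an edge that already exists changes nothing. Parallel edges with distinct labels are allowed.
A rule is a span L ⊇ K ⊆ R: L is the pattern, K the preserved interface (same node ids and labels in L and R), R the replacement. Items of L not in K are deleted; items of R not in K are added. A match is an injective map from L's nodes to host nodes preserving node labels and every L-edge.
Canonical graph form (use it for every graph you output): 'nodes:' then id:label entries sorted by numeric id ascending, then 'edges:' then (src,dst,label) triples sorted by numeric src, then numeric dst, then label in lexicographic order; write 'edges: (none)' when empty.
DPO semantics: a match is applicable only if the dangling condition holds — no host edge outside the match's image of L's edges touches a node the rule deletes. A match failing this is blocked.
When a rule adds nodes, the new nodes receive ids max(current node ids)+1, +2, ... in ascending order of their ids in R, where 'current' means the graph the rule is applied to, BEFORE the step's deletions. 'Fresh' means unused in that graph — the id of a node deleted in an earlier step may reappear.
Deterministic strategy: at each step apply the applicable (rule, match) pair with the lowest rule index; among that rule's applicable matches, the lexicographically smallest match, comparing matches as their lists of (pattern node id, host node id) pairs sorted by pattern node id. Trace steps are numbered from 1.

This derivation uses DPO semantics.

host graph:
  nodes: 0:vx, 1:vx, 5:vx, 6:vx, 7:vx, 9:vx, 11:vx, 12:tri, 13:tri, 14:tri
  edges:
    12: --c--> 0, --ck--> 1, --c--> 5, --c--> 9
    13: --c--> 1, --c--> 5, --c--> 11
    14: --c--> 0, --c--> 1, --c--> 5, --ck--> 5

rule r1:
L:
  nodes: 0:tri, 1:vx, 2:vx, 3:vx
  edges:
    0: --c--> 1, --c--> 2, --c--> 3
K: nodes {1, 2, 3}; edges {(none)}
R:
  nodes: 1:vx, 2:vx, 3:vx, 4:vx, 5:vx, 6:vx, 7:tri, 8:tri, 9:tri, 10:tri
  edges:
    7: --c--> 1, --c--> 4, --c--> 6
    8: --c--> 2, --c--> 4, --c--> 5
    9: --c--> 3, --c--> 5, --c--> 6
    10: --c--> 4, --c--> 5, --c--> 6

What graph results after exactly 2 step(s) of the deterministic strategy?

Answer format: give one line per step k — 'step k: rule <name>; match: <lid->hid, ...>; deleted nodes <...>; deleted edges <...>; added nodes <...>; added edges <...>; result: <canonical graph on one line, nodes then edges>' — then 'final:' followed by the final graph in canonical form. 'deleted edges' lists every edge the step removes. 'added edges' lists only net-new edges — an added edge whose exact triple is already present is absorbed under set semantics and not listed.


step 1: rule r1; match: 0->13, 1->1, 2->5, 3->11; deleted nodes 13; deleted edges (13,1,c); (13,5,c); (13,11,c); added nodes 15, 16, 17, 18, 19, 20, 21; added edges (18,1,c); (18,15,c); (18,17,c); (19,5,c); (19,15,c); (19,16,c); (20,11,c); (20,16,c); (20,17,c); (21,15,c); (21,16,c); (21,17,c); result: nodes: 0:vx, 1:vx, 5:vx, 6:vx, 7:vx, 9:vx, 11:vx, 12:tri, 14:tri, 15:vx, 16:vx, 17:vx, 18:tri, 19:tri, 20:tri, 21:tri edges: (12,0,c); (12,1,ck); (12,5,c); (12,9,c); (14,0,c); (14,1,c); (14,5,c); (14,5,ck); (18,1,c); (18,15,c); (18,17,c); (19,5,c); (19,15,c); (19,16,c); (20,11,c); (20,16,c); (20,17,c); (21,15,c); (21,16,c); (21,17,c)
step 2: rule r1; match: 0->18, 1->1, 2->15, 3->17; deleted nodes 18; deleted edges (18,1,c); (18,15,c); (18,17,c); added nodes 22, 23, 24, 25, 26, 27, 28; added edges (25,1,c); (25,22,c); (25,24,c); (26,15,c); (26,22,c); (26,23,c); (27,17,c); (27,23,c); (27,24,c); (28,22,c); (28,23,c); (28,24,c); result: nodes: 0:vx, 1:vx, 5:vx, 6:vx, 7:vx, 9:vx, 11:vx, 12:tri, 14:tri, 15:vx, 16:vx, 17:vx, 19:tri, 20:tri, 21:tri, 22:vx, 23:vx, 24:vx, 25:tri, 26:tri, 27:tri, 28:tri edges: (12,0,c); (12,1,ck); (12,5,c); (12,9,c); (14,0,c); (14,1,c); (14,5,c); (14,5,ck); (19,5,c); (19,15,c); (19,16,c); (20,11,c); (20,16,c); (20,17,c); (21,15,c); (21,16,c); (21,17,c); (25,1,c); (25,22,c); (25,24,c); (26,15,c); (26,22,c); (26,23,c); (27,17,c); (27,23,c); (27,24,c); (28,22,c); (28,23,c); (28,24,c)
final:
nodes: 0:vx, 1:vx, 5:vx, 6:vx, 7:vx, 9:vx, 11:vx, 12:tri, 14:tri, 15:vx, 16:vx, 17:vx, 19:tri, 20:tri, 21:tri, 22:vx, 23:vx, 24:vx, 25:tri, 26:tri, 27:tri, 28:tri
edges: (12,0,c); (12,1,ck); (12,5,c); (12,9,c); (14,0,c); (14,1,c); (14,5,c); (14,5,ck); (19,5,c); (19,15,c); (19,16,c); (20,11,c); (20,16,c); (20,17,c); (21,15,c); (21,16,c); (21,17,c); (25,1,c); (25,22,c); (25,24,c); (26,15,c); (26,22,c); (26,23,c); (27,17,c); (27,23,c); (27,24,c); (28,22,c); (28,23,c); (28,24,c)


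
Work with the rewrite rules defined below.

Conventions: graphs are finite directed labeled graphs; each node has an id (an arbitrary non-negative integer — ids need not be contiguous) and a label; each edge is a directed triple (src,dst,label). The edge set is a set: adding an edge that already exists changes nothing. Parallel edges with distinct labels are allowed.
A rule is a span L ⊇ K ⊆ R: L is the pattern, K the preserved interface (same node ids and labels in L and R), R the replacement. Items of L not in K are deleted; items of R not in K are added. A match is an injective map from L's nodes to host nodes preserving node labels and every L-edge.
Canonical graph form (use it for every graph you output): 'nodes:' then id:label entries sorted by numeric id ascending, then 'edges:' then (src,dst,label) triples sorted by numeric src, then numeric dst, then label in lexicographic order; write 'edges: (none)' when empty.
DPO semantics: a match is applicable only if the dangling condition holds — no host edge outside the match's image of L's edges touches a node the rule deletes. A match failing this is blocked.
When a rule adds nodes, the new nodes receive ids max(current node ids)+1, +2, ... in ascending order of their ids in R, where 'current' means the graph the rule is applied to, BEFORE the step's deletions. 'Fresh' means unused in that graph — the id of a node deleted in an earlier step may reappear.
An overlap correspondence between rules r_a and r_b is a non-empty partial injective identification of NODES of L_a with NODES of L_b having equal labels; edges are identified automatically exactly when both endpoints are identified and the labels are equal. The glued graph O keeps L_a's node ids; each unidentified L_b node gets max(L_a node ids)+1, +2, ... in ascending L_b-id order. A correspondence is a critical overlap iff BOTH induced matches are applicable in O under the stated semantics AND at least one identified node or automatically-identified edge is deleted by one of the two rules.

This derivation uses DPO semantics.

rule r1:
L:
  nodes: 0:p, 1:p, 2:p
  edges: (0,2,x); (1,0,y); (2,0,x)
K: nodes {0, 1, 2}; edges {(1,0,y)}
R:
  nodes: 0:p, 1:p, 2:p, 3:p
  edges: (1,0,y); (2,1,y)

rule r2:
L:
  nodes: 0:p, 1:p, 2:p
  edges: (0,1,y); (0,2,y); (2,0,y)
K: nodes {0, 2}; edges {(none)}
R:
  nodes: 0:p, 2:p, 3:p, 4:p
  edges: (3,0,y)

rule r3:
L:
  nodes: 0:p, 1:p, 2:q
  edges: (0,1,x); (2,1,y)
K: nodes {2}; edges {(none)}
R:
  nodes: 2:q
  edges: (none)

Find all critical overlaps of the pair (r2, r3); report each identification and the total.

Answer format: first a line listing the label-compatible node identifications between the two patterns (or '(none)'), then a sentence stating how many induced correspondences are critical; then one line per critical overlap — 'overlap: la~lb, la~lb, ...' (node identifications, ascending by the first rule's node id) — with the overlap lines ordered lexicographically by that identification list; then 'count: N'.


label-compatible node identifications between L(r2) and L(r3): 0~0, 0~1, 1~0, 1~1, 2~0, 2~1
0 of the induced correspondences are critical overlaps of r2 and r3.
count: 0


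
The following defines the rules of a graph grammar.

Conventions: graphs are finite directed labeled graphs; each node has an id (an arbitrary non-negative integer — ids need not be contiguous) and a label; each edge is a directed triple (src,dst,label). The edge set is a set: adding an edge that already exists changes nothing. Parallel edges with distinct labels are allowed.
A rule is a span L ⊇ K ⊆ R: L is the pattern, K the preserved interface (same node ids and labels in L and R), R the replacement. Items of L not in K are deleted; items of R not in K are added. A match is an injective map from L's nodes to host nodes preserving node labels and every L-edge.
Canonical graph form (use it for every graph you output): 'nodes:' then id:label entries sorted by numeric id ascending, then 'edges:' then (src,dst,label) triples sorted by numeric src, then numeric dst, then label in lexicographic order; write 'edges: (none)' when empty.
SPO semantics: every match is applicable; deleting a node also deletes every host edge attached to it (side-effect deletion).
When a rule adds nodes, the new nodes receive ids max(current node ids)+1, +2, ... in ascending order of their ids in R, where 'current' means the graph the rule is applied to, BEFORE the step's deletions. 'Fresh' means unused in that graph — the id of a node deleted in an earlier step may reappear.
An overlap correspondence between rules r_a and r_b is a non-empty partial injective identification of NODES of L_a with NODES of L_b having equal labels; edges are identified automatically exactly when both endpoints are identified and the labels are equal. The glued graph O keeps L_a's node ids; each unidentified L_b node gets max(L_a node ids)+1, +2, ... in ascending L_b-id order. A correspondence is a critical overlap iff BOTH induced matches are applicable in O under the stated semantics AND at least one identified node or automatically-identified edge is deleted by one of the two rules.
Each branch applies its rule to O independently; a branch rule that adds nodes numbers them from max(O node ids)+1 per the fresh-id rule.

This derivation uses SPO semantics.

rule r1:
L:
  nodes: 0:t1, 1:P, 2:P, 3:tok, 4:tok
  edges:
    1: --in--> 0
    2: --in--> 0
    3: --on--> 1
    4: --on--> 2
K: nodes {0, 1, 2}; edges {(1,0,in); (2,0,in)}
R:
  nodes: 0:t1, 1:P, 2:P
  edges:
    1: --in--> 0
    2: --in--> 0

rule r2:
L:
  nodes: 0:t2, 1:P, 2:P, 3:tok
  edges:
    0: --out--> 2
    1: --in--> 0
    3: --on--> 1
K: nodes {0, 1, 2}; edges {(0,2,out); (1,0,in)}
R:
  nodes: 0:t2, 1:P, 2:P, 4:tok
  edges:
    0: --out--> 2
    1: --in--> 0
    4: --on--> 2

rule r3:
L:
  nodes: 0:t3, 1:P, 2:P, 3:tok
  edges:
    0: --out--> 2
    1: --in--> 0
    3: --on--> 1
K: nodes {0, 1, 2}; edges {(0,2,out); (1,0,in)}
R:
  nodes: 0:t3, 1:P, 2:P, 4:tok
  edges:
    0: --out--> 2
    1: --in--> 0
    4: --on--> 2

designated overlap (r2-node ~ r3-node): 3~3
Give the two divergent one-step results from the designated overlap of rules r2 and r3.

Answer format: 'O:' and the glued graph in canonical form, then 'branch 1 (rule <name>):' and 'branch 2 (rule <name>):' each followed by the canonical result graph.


O:
nodes: 0:t2, 1:P, 2:P, 3:tok, 4:t3, 5:P, 6:P
edges: (0,2,out); (1,0,in); (3,1,on); (3,5,on); (4,6,out); (5,4,in)
branch 1 (rule r2):
nodes: 0:t2, 1:P, 2:P, 4:t3, 5:P, 6:P, 7:tok
edges: (0,2,out); (1,0,in); (4,6,out); (5,4,in); (7,2,on)
branch 2 (rule r3):
nodes: 0:t2, 1:P, 2:P, 4:t3, 5:P, 6:P, 7:tok
edges: (0,2,out); (1,0,in); (4,6,out); (5,4,in); (7,6,on)


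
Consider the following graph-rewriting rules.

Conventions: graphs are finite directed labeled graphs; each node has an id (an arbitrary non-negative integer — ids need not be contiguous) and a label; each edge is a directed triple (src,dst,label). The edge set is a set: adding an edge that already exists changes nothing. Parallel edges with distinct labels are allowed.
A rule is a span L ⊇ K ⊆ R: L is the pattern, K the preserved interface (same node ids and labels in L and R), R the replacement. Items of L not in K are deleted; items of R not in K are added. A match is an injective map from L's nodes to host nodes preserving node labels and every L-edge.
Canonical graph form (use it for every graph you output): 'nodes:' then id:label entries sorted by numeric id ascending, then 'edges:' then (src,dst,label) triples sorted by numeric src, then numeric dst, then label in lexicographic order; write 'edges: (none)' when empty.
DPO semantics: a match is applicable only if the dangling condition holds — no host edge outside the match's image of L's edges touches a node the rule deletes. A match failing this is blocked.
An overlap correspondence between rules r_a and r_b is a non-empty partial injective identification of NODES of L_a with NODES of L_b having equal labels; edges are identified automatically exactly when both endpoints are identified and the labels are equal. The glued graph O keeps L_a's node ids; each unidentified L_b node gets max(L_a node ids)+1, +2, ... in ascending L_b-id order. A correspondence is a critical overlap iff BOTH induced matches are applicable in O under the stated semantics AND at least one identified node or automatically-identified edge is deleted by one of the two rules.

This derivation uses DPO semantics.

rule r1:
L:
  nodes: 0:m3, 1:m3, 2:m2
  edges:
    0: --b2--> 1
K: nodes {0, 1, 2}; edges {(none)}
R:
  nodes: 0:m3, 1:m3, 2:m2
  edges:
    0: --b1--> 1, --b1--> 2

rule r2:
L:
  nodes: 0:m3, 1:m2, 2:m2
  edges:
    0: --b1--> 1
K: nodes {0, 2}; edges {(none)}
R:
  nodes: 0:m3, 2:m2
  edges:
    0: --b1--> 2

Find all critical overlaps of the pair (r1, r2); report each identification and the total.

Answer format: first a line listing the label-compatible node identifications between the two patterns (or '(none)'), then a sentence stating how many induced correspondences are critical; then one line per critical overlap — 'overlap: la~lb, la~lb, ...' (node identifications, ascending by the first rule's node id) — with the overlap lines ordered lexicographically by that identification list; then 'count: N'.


label-compatible node identifications between L(r1) and L(r2): 0~0, 1~0, 2~1, 2~2
3 of the induced correspondences are critical overlaps of r1 and r2.
overlap: 0~0, 2~1
overlap: 1~0, 2~1
overlap: 2~1
count: 3


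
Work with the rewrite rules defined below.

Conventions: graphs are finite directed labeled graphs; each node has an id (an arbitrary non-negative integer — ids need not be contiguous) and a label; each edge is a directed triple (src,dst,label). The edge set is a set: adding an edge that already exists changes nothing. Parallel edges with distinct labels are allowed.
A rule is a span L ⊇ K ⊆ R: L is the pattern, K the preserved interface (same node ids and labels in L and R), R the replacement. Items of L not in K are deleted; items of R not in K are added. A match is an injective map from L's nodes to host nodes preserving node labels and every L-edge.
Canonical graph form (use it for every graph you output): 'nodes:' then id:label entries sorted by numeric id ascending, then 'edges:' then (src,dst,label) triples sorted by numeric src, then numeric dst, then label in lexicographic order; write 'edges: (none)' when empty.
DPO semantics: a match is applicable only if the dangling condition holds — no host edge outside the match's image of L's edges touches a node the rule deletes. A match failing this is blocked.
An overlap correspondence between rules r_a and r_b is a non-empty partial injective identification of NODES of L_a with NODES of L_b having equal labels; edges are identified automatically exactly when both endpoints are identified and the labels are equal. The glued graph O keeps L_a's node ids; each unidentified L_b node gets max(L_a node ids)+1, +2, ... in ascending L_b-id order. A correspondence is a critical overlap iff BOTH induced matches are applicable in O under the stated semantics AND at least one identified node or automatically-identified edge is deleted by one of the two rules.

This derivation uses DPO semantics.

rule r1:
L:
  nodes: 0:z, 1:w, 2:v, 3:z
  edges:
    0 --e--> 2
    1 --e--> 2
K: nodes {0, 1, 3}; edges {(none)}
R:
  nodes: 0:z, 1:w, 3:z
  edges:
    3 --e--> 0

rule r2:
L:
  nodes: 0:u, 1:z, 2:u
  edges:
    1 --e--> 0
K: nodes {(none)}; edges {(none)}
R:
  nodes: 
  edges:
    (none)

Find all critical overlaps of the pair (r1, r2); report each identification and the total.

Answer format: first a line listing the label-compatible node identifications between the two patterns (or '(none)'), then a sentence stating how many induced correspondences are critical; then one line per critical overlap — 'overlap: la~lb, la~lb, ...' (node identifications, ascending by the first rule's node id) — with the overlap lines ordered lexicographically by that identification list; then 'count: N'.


label-compatible node identifications between L(r1) and L(r2): 0~1, 3~1
1 of the induced correspondences is a critical overlap of r1 and r2.
overlap: 3~1
count: 1


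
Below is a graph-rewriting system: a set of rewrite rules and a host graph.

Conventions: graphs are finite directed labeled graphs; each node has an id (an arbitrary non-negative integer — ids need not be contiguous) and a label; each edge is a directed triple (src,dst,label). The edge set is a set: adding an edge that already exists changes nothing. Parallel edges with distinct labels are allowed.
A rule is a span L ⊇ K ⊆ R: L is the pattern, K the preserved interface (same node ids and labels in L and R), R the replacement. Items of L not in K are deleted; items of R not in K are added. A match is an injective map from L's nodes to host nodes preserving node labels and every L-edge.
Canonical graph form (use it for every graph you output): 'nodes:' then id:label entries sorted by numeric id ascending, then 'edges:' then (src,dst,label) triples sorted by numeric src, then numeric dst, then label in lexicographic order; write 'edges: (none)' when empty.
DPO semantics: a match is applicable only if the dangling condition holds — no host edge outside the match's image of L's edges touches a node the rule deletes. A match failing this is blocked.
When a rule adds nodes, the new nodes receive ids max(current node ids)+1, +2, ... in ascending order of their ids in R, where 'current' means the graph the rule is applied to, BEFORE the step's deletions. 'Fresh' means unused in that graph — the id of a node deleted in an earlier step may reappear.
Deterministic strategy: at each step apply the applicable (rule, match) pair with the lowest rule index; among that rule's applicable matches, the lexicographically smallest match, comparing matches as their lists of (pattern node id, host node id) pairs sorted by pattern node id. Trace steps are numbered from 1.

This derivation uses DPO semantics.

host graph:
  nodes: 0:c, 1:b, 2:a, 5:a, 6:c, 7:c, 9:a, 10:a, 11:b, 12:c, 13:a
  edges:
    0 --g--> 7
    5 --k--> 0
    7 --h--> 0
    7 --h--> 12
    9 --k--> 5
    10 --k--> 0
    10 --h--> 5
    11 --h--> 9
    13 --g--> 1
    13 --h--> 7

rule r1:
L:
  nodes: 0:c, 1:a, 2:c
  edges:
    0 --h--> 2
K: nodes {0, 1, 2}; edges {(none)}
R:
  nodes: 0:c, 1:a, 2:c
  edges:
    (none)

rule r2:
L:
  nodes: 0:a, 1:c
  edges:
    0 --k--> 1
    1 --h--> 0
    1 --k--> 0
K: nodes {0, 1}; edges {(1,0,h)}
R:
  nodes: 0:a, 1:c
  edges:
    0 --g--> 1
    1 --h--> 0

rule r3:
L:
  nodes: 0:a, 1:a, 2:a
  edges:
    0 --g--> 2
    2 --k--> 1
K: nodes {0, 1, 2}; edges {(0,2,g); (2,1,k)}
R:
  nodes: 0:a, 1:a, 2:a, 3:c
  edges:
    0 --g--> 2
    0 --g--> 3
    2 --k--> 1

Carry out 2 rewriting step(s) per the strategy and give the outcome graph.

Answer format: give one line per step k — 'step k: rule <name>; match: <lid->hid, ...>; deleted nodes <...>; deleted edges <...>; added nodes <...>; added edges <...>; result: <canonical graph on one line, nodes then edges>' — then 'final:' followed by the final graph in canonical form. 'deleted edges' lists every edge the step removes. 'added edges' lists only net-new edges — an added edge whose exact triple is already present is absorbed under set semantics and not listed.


step 1: rule r1; match: 0->7, 1->2, 2->0; deleted nodes (none); deleted edges (7,0,h); added nodes (none); added edges (none); result: nodes: 0:c, 1:b, 2:a, 5:a, 6:c, 7:c, 9:a, 10:a, 11:b, 12:c, 13:a edges: (0,7,g); (5,0,k); (7,12,h); (9,5,k); (10,0,k); (10,5,h); (11,9,h); (13,1,g); (13,7,h)
step 2: rule r1; match: 0->7, 1->2, 2->12; deleted nodes (none); deleted edges (7,12,h); added nodes (none); added edges (none); result: nodes: 0:c, 1:b, 2:a, 5:a, 6:c, 7:c, 9:a, 10:a, 11:b, 12:c, 13:a edges: (0,7,g); (5,0,k); (9,5,k); (10,0,k); (10,5,h); (11,9,h); (13,1,g); (13,7,h)
final:
nodes: 0:c, 1:b, 2:a, 5:a, 6:c, 7:c, 9:a, 10:a, 11:b, 12:c, 13:a
edges: (0,7,g); (5,0,k); (9,5,k); (10,0,k); (10,5,h); (11,9,h); (13,1,g); (13,7,h)


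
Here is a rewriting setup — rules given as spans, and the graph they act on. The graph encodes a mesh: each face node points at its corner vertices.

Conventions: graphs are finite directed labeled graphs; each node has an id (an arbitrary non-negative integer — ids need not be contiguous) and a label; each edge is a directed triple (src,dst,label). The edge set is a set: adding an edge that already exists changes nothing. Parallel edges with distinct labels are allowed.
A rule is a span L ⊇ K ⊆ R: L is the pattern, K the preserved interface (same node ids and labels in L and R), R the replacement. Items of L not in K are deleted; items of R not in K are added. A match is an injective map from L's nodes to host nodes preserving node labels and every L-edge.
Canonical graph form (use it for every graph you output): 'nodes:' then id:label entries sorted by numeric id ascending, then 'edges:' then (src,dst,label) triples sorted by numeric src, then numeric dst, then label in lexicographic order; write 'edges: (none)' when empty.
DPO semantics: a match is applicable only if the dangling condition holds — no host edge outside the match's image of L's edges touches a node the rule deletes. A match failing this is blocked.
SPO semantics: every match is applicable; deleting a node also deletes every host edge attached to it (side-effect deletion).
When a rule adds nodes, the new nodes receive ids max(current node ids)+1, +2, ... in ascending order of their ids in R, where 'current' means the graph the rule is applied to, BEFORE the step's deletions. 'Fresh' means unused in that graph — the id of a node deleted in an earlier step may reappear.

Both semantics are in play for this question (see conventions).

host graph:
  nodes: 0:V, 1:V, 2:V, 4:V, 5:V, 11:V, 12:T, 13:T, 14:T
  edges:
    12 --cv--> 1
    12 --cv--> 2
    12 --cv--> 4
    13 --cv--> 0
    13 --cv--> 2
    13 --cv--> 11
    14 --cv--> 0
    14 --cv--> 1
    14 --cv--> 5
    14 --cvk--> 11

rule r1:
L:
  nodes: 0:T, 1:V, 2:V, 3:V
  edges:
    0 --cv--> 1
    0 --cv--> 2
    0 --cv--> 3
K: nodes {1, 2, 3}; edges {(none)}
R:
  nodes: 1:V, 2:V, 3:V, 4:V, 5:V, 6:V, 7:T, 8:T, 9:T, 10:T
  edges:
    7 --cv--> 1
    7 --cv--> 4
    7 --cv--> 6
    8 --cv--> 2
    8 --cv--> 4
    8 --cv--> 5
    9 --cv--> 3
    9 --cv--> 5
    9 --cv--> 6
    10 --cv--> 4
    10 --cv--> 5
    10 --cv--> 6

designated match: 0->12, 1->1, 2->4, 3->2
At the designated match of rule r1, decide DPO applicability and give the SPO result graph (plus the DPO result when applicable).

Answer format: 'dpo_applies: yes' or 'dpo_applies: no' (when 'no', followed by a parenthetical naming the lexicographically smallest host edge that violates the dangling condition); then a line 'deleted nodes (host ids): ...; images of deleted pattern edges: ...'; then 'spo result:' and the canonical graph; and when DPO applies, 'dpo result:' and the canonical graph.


dpo_applies: yes
deleted nodes (host ids): 12; images of deleted pattern edges: (12,1,cv); (12,2,cv); (12,4,cv)
spo result:
nodes: 0:V, 1:V, 2:V, 4:V, 5:V, 11:V, 13:T, 14:T, 15:V, 16:V, 17:V, 18:T, 19:T, 20:T, 21:T
edges: (13,0,cv); (13,2,cv); (13,11,cv); (14,0,cv); (14,1,cv); (14,5,cv); (14,11,cvk); (18,1,cv); (18,15,cv); (18,17,cv); (19,4,cv); (19,15,cv); (19,16,cv); (20,2,cv); (20,16,cv); (20,17,cv); (21,15,cv); (21,16,cv); (21,17,cv)
dpo result:
nodes: 0:V, 1:V, 2:V, 4:V, 5:V, 11:V, 13:T, 14:T, 15:V, 16:V, 17:V, 18:T, 19:T, 20:T, 21:T
edges: (13,0,cv); (13,2,cv); (13,11,cv); (14,0,cv); (14,1,cv); (14,5,cv); (14,11,cvk); (18,1,cv); (18,15,cv); (18,17,cv); (19,4,cv); (19,15,cv); (19,16,cv); (20,2,cv); (20,16,cv); (20,17,cv); (21,15,cv); (21,16,cv); (21,17,cv)


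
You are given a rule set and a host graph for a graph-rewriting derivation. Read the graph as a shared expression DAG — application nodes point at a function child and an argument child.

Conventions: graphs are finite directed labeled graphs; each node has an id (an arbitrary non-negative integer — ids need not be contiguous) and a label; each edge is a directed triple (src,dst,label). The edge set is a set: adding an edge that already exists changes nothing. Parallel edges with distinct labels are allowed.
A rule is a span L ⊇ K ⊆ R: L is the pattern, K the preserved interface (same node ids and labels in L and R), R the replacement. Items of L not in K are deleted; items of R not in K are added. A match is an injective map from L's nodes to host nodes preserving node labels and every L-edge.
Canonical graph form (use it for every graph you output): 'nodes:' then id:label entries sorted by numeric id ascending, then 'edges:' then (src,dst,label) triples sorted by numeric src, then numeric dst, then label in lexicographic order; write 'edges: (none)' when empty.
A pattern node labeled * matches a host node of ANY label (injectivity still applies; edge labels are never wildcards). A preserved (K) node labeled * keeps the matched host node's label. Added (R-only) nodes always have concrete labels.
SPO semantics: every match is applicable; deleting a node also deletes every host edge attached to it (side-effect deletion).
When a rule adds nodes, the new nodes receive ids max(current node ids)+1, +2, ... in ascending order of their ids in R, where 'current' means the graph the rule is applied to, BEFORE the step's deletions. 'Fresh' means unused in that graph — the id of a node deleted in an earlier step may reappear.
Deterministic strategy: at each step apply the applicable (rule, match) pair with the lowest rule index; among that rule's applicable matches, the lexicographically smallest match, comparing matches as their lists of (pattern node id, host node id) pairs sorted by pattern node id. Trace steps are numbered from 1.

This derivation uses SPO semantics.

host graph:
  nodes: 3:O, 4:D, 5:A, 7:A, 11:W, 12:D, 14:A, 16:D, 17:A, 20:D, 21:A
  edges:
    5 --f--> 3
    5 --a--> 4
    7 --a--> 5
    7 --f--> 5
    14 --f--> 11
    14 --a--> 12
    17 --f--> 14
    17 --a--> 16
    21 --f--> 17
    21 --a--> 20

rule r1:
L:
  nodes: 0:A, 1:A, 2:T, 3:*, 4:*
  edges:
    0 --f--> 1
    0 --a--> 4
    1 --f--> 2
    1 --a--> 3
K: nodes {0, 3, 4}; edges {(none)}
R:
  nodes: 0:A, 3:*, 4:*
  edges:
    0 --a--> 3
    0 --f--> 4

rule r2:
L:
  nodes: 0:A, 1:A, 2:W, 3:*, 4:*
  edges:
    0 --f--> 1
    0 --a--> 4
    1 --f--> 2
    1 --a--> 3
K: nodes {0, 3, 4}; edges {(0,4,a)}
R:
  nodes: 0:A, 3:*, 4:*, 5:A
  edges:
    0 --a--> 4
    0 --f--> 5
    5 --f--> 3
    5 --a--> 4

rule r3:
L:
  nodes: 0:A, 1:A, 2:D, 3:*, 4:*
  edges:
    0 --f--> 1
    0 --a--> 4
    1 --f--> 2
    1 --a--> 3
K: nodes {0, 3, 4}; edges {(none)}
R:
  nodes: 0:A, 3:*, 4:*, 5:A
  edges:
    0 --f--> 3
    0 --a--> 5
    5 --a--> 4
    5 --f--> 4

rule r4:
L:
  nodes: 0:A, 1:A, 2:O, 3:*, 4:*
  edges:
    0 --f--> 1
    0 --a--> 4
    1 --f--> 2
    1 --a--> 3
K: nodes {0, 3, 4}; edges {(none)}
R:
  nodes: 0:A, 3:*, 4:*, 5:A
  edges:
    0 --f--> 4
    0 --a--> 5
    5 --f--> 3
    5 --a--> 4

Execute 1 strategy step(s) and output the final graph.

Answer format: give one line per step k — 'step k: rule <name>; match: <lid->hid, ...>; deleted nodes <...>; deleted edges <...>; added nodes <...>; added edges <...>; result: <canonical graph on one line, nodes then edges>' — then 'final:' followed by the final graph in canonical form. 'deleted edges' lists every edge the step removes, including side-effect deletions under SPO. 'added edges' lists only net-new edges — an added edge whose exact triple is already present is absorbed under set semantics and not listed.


step 1: rule r2; match: 0->17, 1->14, 2->11, 3->12, 4->16; deleted nodes 11, 14; deleted edges (14,11,f); (14,12,a); (17,14,f); added nodes 22; added edges (17,22,f); (22,12,f); (22,16,a); result: nodes: 3:O, 4:D, 5:A, 7:A, 12:D, 16:D, 17:A, 20:D, 21:A, 22:A edges: (5,3,f); (5,4,a); (7,5,a); (7,5,f); (17,16,a); (17,22,f); (21,17,f); (21,20,a); (22,12,f); (22,16,a)
final:
nodes: 3:O, 4:D, 5:A, 7:A, 12:D, 16:D, 17:A, 20:D, 21:A, 22:A
edges: (5,3,f); (5,4,a); (7,5,a); (7,5,f); (17,16,a); (17,22,f); (21,17,f); (21,20,a); (22,12,f); (22,16,a)


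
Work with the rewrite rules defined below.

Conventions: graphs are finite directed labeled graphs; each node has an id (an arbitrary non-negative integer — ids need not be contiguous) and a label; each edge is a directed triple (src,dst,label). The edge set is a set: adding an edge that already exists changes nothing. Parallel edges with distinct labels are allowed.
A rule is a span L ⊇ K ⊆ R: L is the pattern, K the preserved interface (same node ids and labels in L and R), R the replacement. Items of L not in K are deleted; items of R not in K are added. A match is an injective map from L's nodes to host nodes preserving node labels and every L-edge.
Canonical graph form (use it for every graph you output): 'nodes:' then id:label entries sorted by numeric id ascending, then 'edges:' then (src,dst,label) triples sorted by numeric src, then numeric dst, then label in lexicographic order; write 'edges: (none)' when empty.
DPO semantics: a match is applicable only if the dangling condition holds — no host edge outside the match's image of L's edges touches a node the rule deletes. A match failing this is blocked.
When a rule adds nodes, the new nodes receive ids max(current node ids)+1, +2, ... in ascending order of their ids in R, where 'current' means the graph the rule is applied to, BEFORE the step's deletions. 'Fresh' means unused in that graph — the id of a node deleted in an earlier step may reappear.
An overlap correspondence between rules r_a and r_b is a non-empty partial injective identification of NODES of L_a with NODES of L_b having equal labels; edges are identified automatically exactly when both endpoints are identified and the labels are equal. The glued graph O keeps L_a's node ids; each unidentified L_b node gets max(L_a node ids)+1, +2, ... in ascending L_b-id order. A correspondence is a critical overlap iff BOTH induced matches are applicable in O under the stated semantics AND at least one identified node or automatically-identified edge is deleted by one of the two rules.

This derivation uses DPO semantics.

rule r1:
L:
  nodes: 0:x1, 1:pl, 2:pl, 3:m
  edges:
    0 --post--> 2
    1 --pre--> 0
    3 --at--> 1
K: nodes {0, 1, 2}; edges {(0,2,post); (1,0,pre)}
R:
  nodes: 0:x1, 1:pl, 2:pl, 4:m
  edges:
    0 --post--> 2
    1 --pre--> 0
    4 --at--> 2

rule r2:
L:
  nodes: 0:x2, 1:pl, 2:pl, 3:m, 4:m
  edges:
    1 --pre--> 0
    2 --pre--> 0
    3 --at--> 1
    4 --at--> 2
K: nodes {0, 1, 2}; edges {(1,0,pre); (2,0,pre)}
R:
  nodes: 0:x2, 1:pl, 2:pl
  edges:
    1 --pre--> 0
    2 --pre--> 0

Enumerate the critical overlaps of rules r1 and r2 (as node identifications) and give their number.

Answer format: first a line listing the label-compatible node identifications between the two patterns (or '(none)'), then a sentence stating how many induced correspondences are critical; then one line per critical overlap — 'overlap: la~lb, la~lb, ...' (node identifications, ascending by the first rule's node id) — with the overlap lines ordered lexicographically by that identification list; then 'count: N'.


label-compatible node identifications between L(r1) and L(r2): 1~1, 1~2, 2~1, 2~2, 3~3, 3~4
4 of the induced correspondences are critical overlaps of r1 and r2.
overlap: 1~1, 2~2, 3~3
overlap: 1~1, 3~3
overlap: 1~2, 2~1, 3~4
overlap: 1~2, 3~4
count: 4


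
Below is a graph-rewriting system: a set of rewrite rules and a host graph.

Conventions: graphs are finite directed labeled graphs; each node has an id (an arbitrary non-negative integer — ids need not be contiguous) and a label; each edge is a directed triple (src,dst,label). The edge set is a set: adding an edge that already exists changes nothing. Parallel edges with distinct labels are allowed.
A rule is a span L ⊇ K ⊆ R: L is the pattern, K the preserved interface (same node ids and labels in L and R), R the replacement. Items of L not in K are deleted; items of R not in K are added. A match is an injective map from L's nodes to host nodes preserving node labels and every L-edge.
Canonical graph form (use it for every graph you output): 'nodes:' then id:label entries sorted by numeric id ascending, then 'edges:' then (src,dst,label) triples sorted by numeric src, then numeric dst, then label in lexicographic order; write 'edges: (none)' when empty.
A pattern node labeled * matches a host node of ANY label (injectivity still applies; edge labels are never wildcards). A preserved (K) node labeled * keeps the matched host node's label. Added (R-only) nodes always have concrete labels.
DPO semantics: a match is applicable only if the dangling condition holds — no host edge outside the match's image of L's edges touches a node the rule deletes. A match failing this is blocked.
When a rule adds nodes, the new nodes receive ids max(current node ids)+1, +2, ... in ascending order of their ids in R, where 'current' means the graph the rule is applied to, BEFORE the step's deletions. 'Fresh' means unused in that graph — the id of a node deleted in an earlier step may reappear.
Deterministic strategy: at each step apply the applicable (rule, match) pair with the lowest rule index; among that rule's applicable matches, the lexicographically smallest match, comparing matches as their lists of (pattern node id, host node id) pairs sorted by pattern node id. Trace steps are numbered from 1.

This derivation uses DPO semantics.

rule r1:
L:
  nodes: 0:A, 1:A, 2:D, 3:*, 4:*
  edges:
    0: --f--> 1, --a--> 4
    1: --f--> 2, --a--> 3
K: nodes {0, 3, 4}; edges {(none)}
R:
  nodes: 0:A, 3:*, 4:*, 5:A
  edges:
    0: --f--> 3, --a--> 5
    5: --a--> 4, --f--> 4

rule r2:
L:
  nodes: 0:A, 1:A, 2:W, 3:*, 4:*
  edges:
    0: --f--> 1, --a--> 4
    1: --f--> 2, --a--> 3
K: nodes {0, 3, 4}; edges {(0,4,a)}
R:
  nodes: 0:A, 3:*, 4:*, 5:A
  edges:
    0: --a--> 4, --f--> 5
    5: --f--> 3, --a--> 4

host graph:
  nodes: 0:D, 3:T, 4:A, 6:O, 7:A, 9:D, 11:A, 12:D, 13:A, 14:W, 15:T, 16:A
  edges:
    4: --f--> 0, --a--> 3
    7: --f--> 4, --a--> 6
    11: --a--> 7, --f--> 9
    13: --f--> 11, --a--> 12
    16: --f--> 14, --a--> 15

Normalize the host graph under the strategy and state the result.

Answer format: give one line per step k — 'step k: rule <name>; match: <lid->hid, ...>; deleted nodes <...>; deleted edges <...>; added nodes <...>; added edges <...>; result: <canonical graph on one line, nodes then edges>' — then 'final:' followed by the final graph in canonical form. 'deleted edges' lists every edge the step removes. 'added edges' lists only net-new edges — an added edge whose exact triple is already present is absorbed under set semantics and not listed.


step 1: rule r1; match: 0->7, 1->4, 2->0, 3->3, 4->6; deleted nodes 0, 4; deleted edges (4,0,f); (4,3,a); (7,4,f); (7,6,a); added nodes 17; added edges (7,3,f); (7,17,a); (17,6,a); (17,6,f); result: nodes: 3:T, 6:O, 7:A, 9:D, 11:A, 12:D, 13:A, 14:W, 15:T, 16:A, 17:A edges: (7,3,f); (7,17,a); (11,7,a); (11,9,f); (13,11,f); (13,12,a); (16,14,f); (16,15,a); (17,6,a); (17,6,f)
step 2: rule r1; match: 0->13, 1->11, 2->9, 3->7, 4->12; deleted nodes 9, 11; deleted edges (11,7,a); (11,9,f); (13,11,f); (13,12,a); added nodes 18; added edges (13,7,f); (13,18,a); (18,12,a); (18,12,f); result: nodes: 3:T, 6:O, 7:A, 12:D, 13:A, 14:W, 15:T, 16:A, 17:A, 18:A edges: (7,3,f); (7,17,a); (13,7,f); (13,18,a); (16,14,f); (16,15,a); (17,6,a); (17,6,f); (18,12,a); (18,12,f)
final:
nodes: 3:T, 6:O, 7:A, 12:D, 13:A, 14:W, 15:T, 16:A, 17:A, 18:A
edges: (7,3,f); (7,17,a); (13,7,f); (13,18,a); (16,14,f); (16,15,a); (17,6,a); (17,6,f); (18,12,a); (18,12,f)
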